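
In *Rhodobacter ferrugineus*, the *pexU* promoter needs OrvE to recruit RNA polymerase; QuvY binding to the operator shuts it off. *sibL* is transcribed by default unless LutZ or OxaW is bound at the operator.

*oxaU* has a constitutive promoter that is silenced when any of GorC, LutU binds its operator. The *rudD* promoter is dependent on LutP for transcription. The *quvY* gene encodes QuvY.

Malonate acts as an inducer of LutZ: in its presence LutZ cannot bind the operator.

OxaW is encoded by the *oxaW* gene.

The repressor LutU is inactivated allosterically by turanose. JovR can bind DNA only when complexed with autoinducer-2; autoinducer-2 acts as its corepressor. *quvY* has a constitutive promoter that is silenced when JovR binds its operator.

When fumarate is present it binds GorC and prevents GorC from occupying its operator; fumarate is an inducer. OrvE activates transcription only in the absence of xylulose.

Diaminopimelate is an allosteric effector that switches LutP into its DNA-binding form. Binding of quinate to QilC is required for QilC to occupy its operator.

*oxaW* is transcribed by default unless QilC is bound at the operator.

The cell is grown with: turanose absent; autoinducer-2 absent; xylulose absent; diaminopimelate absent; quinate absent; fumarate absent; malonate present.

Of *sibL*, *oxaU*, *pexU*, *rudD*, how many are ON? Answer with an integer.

Malonate is present, so LutZ is inactive.
Quinate is absent, so QilC is inactive.
With no repressor bound, *oxaW* is transcribed.
So OxaW is produced and active.
With repressor OxaW bound, *sibL* is not transcribed.
→ *sibL* is OFF.
Fumarate is absent, so GorC is active.
Turanose is absent, so LutU is active.
With repressor GorC bound, *oxaU* is not transcribed.
→ *oxaU* is OFF.
Autoinducer-2 is absent, so JovR is inactive.
With no repressor bound, *quvY* is transcribed.
So QuvY is produced and active.
Xylulose is absent, so OrvE is active.
With repressor QuvY bound, *pexU* is not transcribed.
→ *pexU* is OFF.
Diaminopimelate is absent, so LutP is inactive.
Required activator LutP is absent, so *rudD* is not transcribed.
→ *rudD* is OFF.
0 of the 4 genes are transcribed.

0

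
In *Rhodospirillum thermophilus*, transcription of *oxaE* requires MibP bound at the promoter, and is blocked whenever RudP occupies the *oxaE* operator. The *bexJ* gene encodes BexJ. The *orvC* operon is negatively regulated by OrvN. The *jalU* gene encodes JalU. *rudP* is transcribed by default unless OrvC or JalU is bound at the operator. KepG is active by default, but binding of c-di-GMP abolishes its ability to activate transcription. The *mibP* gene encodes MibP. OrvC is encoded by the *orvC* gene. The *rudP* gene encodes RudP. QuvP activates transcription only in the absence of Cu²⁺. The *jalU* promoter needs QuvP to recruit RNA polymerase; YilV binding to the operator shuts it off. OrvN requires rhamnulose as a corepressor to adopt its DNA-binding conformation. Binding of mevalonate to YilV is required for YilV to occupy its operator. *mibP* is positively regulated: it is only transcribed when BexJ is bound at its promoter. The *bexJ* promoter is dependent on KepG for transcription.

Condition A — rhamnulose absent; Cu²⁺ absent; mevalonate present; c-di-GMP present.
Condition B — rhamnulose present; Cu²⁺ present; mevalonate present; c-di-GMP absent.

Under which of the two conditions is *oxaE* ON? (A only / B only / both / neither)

neither

Condition A:
Rhamnulose is absent, so OrvN is inactive.
With no repressor bound, *orvC* is transcribed.
So OrvC is produced and active.
Cu²⁺ is absent, so QuvP is active.
Mevalonate is present, so YilV is active.
With repressor YilV bound, *jalU* is not transcribed.
So JalU is not produced.
With repressor OrvC bound, *rudP* is not transcribed.
So RudP is not produced.
c-di-GMP is present, so KepG is inactive.
Required activator KepG is absent, so *bexJ* is not transcribed.
So BexJ is not produced.
Required activator BexJ is absent, so *mibP* is not transcribed.
So MibP is not produced.
Required activator MibP is absent, so *oxaE* is not transcribed.
→ *oxaE* is OFF in A.
Condition B:
Rhamnulose is present, so OrvN is active.
With repressor OrvN bound, *orvC* is not transcribed.
So OrvC is not produced.
Cu²⁺ is present, so QuvP is inactive.
Mevalonate is present, so YilV is active.
With repressor YilV bound, *jalU* is not transcribed.
So JalU is not produced.
With no repressor bound, *rudP* is transcribed.
So RudP is produced and active.
c-di-GMP is absent, so KepG is active.
No repressor is bound and KepG is active, so *bexJ* is transcribed.
So BexJ is produced and active.
No repressor is bound and BexJ is active, so *mibP* is transcribed.
So MibP is produced and active.
With repressor RudP bound, *oxaE* is not transcribed.
→ *oxaE* is OFF in B.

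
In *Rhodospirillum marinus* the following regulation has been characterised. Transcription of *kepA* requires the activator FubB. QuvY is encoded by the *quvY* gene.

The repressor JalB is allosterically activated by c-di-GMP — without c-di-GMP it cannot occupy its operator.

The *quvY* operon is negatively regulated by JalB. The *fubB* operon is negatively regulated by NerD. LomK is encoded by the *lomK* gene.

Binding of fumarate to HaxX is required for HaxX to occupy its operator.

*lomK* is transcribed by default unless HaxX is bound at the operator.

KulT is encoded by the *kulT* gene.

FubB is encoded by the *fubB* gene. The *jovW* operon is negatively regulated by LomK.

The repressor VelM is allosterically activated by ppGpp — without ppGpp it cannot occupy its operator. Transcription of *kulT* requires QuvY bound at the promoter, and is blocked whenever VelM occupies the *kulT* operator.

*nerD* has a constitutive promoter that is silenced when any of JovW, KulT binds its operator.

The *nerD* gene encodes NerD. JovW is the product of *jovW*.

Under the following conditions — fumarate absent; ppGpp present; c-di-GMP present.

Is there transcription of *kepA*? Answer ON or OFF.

OFF

Fumarate is absent, so HaxX is inactive.
With no repressor bound, *lomK* is transcribed.
So LomK is produced and active.
With repressor LomK bound, *jovW* is not transcribed.
So JovW is not produced.
ppGpp is present, so VelM is active.
c-di-GMP is present, so JalB is active.
With repressor JalB bound, *quvY* is not transcribed.
So QuvY is not produced.
With repressor VelM bound, *kulT* is not transcribed.
So KulT is not produced.
With no repressor bound, *nerD* is transcribed.
So NerD is produced and active.
With repressor NerD bound, *fubB* is not transcribed.
So FubB is not produced.
Required activator FubB is absent, so *kepA* is not transcribed.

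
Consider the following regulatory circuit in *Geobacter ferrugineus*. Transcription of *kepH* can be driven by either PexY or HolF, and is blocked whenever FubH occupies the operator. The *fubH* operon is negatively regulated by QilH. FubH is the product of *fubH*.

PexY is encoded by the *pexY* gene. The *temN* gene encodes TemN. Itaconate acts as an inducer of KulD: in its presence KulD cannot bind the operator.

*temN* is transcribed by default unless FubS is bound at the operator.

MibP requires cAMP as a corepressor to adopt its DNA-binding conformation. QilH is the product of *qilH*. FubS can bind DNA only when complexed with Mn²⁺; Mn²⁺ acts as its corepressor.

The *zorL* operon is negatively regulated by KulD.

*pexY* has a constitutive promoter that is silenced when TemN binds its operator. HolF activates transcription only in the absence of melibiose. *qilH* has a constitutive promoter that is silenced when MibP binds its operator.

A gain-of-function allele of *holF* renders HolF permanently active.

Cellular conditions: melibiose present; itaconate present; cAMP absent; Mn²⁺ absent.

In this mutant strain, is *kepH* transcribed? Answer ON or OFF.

ON

cAMP is absent, so MibP is inactive.
With no repressor bound, *qilH* is transcribed.
So QilH is produced and active.
With repressor QilH bound, *fubH* is not transcribed.
So FubH is not produced.
Mn²⁺ is absent, so FubS is inactive.
With no repressor bound, *temN* is transcribed.
So TemN is produced and active.
With repressor TemN bound, *pexY* is not transcribed.
So PexY is not produced.
HolF is constitutively active in this strain.
Activator HolF is present, so *kepH* is transcribed.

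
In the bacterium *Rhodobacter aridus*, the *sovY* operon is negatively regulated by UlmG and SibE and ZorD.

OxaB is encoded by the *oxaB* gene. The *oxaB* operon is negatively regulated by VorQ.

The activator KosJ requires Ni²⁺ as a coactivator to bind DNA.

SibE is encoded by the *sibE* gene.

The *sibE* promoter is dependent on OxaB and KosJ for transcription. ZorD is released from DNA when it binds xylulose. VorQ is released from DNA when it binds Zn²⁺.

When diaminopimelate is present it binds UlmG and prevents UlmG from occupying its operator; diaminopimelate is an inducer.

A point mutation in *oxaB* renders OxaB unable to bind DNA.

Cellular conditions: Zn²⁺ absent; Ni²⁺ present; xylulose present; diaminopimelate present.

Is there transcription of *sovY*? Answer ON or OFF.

ON

Diaminopimelate is present, so UlmG is inactive.
OxaB is non-functional in this strain, so it has no effect.
Ni²⁺ is present, so KosJ is active.
Required activator OxaB is absent, so *sibE* is not transcribed.
So SibE is not produced.
Xylulose is present, so ZorD is inactive.
With no repressor bound, *sovY* is transcribed.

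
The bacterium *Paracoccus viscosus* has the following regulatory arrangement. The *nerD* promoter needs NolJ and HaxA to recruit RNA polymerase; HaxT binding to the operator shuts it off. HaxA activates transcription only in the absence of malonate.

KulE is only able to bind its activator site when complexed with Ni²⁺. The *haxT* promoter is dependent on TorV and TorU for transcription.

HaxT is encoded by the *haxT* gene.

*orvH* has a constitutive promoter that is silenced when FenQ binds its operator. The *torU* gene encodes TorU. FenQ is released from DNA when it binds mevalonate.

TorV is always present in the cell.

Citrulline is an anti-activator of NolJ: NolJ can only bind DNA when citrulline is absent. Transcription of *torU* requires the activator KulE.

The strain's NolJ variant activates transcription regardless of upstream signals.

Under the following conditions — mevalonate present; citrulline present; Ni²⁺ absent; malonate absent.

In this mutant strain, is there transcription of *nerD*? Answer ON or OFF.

NolJ is constitutively active in this strain.
TorV is produced constitutively and is active.
Ni²⁺ is absent, so KulE is inactive.
Required activator KulE is absent, so *torU* is not transcribed.
So TorU is not produced.
Required activator TorU is absent, so *haxT* is not transcribed.
So HaxT is not produced.
Malonate is absent, so HaxA is active.
No repressor is bound and NolJ and HaxA are active, so *nerD* is transcribed.

ON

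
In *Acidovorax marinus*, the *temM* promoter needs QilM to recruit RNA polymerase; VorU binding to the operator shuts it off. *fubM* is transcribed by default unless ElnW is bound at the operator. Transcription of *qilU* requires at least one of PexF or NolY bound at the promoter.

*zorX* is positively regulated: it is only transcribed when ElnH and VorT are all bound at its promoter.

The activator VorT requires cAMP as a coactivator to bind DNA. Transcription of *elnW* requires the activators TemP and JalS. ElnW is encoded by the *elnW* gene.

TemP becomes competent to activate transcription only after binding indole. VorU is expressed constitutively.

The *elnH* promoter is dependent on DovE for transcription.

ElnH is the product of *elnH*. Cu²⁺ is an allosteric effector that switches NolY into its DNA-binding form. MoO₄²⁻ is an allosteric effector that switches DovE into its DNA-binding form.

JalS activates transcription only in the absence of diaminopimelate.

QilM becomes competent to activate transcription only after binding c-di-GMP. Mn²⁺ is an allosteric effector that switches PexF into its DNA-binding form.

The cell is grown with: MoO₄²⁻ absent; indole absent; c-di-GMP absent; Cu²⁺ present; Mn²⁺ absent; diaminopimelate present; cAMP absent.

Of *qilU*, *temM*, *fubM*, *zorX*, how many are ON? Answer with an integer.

2

Mn²⁺ is absent, so PexF is inactive.
Cu²⁺ is present, so NolY is active.
Activator NolY is present, so *qilU* is transcribed.
→ *qilU* is ON.
VorU is produced constitutively and is active.
c-di-GMP is absent, so QilM is inactive.
With repressor VorU bound, *temM* is not transcribed.
→ *temM* is OFF.
Indole is absent, so TemP is inactive.
Diaminopimelate is present, so JalS is inactive.
Required activator TemP is absent, so *elnW* is not transcribed.
So ElnW is not produced.
With no repressor bound, *fubM* is transcribed.
→ *fubM* is ON.
MoO₄²⁻ is absent, so DovE is inactive.
Required activator DovE is absent, so *elnH* is not transcribed.
So ElnH is not produced.
cAMP is absent, so VorT is inactive.
Required activator ElnH is absent, so *zorX* is not transcribed.
→ *zorX* is OFF.
2 of the 4 genes are transcribed.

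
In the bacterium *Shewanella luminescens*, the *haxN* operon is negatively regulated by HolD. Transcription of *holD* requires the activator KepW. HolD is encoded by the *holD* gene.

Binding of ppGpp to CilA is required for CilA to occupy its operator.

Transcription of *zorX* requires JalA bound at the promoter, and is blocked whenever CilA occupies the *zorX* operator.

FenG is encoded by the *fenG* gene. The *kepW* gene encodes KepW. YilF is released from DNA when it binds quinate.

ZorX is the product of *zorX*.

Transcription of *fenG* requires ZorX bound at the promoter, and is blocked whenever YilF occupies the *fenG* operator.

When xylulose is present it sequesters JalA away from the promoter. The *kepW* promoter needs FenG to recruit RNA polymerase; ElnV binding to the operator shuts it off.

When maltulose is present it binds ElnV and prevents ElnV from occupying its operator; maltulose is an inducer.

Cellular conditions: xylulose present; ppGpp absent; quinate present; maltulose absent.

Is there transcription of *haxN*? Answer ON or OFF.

ON

Xylulose is present, so JalA is inactive.
ppGpp is absent, so CilA is inactive.
Required activator JalA is absent, so *zorX* is not transcribed.
So ZorX is not produced.
Quinate is present, so YilF is inactive.
Required activator ZorX is absent, so *fenG* is not transcribed.
So FenG is not produced.
Maltulose is absent, so ElnV is active.
With repressor ElnV bound, *kepW* is not transcribed.
So KepW is not produced.
Required activator KepW is absent, so *holD* is not transcribed.
So HolD is not produced.
With no repressor bound, *haxN* is transcribed.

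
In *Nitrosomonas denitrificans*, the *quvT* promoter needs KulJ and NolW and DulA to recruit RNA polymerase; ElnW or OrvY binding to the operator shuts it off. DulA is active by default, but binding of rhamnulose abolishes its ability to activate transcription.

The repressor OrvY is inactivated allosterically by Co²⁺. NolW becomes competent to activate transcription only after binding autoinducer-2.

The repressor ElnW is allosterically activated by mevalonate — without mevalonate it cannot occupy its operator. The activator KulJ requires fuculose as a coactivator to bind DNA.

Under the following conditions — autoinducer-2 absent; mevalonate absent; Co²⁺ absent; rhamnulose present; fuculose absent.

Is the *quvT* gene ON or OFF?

OFF

Fuculose is absent, so KulJ is inactive.
Autoinducer-2 is absent, so NolW is inactive.
Mevalonate is absent, so ElnW is inactive.
Co²⁺ is absent, so OrvY is active.
Rhamnulose is present, so DulA is inactive.
With repressor OrvY bound, *quvT* is not transcribed.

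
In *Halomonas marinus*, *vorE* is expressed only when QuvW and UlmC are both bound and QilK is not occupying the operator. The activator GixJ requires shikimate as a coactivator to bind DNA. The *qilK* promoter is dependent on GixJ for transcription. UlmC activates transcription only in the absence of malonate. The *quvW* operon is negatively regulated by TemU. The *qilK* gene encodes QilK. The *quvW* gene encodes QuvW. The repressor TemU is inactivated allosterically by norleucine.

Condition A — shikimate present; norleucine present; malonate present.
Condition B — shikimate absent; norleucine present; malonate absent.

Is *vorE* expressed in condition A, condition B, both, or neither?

B only

Condition A:
Shikimate is present, so GixJ is active.
No repressor is bound and GixJ is active, so *qilK* is transcribed.
So QilK is produced and active.
Norleucine is present, so TemU is inactive.
With no repressor bound, *quvW* is transcribed.
So QuvW is produced and active.
Malonate is present, so UlmC is inactive.
With repressor QilK bound, *vorE* is not transcribed.
→ *vorE* is OFF in A.
Condition B:
Shikimate is absent, so GixJ is inactive.
Required activator GixJ is absent, so *qilK* is not transcribed.
So QilK is not produced.
Norleucine is present, so TemU is inactive.
With no repressor bound, *quvW* is transcribed.
So QuvW is produced and active.
Malonate is absent, so UlmC is active.
No repressor is bound and QuvW and UlmC are active, so *vorE* is transcribed.
→ *vorE* is ON in B.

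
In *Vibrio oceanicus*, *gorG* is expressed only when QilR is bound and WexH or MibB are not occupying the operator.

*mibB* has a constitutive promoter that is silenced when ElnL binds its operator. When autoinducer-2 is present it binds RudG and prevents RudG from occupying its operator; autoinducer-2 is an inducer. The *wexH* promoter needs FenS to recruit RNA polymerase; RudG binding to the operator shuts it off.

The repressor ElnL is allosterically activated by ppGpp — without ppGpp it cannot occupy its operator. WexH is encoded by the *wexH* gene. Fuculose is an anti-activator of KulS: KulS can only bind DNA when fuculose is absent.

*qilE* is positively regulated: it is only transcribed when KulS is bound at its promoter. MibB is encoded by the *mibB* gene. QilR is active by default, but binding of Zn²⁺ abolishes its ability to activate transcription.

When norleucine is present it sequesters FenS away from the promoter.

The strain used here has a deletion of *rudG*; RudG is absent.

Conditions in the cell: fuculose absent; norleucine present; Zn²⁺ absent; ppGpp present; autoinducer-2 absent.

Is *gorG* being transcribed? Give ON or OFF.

ON

Norleucine is present, so FenS is inactive.
RudG is non-functional in this strain, so it has no effect.
Required activator FenS is absent, so *wexH* is not transcribed.
So WexH is not produced.
Zn²⁺ is absent, so QilR is active.
ppGpp is present, so ElnL is active.
With repressor ElnL bound, *mibB* is not transcribed.
So MibB is not produced.
No repressor is bound and QilR is active, so *gorG* is transcribed.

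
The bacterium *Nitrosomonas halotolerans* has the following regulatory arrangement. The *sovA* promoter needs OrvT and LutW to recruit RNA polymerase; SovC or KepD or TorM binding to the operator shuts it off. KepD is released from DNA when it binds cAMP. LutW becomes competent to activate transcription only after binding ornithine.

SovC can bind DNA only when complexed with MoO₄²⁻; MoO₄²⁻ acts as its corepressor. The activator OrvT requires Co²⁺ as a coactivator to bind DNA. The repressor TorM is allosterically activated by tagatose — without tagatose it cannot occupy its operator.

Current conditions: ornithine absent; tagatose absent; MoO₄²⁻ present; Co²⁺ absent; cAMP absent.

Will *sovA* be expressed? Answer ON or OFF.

OFF

Co²⁺ is absent, so OrvT is inactive.
Ornithine is absent, so LutW is inactive.
MoO₄²⁻ is present, so SovC is active.
cAMP is absent, so KepD is active.
Tagatose is absent, so TorM is inactive.
With repressor SovC bound, *sovA* is not transcribed.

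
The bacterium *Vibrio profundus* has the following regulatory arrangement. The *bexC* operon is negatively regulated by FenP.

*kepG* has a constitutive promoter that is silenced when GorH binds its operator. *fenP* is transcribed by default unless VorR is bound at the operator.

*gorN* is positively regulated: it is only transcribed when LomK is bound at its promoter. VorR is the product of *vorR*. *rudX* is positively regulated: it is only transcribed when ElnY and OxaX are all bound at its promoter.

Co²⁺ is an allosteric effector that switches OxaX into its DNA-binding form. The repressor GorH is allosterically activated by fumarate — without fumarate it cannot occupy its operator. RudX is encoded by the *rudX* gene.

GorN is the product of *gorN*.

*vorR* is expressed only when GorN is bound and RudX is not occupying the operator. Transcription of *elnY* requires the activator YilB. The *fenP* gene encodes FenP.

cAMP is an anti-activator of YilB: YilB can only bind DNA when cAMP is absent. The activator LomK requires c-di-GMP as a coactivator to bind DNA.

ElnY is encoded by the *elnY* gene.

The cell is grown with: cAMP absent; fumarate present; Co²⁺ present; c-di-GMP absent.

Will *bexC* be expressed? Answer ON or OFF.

OFF

cAMP is absent, so YilB is active.
No repressor is bound and YilB is active, so *elnY* is transcribed.
So ElnY is produced and active.
Co²⁺ is present, so OxaX is active.
No repressor is bound and ElnY and OxaX are active, so *rudX* is transcribed.
So RudX is produced and active.
c-di-GMP is absent, so LomK is inactive.
Required activator LomK is absent, so *gorN* is not transcribed.
So GorN is not produced.
With repressor RudX bound, *vorR* is not transcribed.
So VorR is not produced.
With no repressor bound, *fenP* is transcribed.
So FenP is produced and active.
With repressor FenP bound, *bexC* is not transcribed.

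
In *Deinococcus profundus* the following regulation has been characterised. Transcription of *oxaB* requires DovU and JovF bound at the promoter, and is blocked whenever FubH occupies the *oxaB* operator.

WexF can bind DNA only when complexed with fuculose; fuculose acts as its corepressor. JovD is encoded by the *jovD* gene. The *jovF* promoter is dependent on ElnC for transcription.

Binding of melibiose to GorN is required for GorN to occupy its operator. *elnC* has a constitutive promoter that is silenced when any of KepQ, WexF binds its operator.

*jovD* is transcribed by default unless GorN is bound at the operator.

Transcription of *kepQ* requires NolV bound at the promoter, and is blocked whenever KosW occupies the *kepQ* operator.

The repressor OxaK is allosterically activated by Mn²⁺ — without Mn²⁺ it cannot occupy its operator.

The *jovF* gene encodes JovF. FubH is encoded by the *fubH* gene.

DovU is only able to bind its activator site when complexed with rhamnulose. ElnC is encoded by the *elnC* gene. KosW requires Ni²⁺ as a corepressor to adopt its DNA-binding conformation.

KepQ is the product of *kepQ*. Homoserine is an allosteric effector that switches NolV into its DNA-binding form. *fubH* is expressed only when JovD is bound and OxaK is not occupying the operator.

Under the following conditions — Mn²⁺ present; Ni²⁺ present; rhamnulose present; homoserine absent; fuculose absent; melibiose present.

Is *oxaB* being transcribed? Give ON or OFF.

ON

Rhamnulose is present, so DovU is active.
Mn²⁺ is present, so OxaK is active.
Melibiose is present, so GorN is active.
With repressor GorN bound, *jovD* is not transcribed.
So JovD is not produced.
With repressor OxaK bound, *fubH* is not transcribed.
So FubH is not produced.
Ni²⁺ is present, so KosW is active.
Homoserine is absent, so NolV is inactive.
With repressor KosW bound, *kepQ* is not transcribed.
So KepQ is not produced.
Fuculose is absent, so WexF is inactive.
With no repressor bound, *elnC* is transcribed.
So ElnC is produced and active.
No repressor is bound and ElnC is active, so *jovF* is transcribed.
So JovF is produced and active.
No repressor is bound and DovU and JovF are active, so *oxaB* is transcribed.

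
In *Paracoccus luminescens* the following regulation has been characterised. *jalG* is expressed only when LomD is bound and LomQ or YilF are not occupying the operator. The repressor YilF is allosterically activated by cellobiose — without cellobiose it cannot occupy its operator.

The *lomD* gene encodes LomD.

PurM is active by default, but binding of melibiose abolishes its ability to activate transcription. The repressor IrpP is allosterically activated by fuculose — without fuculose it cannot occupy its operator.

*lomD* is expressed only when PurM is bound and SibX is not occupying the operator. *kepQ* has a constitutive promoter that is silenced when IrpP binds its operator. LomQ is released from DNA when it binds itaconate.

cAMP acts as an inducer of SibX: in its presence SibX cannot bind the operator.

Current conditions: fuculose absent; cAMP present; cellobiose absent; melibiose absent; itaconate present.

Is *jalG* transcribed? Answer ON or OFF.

ON

Itaconate is present, so LomQ is inactive.
Cellobiose is absent, so YilF is inactive.
cAMP is present, so SibX is inactive.
Melibiose is absent, so PurM is active.
No repressor is bound and PurM is active, so *lomD* is transcribed.
So LomD is produced and active.
No repressor is bound and LomD is active, so *jalG* is transcribed.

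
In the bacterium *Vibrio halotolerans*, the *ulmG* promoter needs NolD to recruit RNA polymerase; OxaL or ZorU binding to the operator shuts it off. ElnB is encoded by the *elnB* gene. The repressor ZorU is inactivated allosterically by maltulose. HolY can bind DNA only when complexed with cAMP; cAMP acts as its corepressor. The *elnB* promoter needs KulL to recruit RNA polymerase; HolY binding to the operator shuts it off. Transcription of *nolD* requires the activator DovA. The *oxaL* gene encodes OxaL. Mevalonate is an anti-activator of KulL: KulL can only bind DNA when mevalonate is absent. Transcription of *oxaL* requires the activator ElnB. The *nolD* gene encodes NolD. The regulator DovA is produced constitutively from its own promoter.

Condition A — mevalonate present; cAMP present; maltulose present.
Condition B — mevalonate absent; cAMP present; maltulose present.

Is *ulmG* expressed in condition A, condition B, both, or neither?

Condition A:
Mevalonate is present, so KulL is inactive.
cAMP is present, so HolY is active.
With repressor HolY bound, *elnB* is not transcribed.
So ElnB is not produced.
Required activator ElnB is absent, so *oxaL* is not transcribed.
So OxaL is not produced.
DovA is produced constitutively and is active.
No repressor is bound and DovA is active, so *nolD* is transcribed.
So NolD is produced and active.
Maltulose is present, so ZorU is inactive.
No repressor is bound and NolD is active, so *ulmG* is transcribed.
→ *ulmG* is ON in A.
Condition B:
Mevalonate is absent, so KulL is active.
cAMP is present, so HolY is active.
With repressor HolY bound, *elnB* is not transcribed.
So ElnB is not produced.
Required activator ElnB is absent, so *oxaL* is not transcribed.
So OxaL is not produced.
DovA is produced constitutively and is active.
No repressor is bound and DovA is active, so *nolD* is transcribed.
So NolD is produced and active.
Maltulose is present, so ZorU is inactive.
No repressor is bound and NolD is active, so *ulmG* is transcribed.
→ *ulmG* is ON in B.

both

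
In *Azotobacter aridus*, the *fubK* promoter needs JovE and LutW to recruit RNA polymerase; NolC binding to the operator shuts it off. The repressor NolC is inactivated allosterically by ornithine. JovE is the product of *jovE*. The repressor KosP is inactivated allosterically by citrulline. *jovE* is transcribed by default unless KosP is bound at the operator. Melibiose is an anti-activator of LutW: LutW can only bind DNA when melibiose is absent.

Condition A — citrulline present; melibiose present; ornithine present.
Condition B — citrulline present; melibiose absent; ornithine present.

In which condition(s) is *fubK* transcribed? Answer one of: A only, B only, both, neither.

Condition A:
Citrulline is present, so KosP is inactive.
With no repressor bound, *jovE* is transcribed.
So JovE is produced and active.
Melibiose is present, so LutW is inactive.
Ornithine is present, so NolC is inactive.
Required activator LutW is absent, so *fubK* is not transcribed.
→ *fubK* is OFF in A.
Condition B:
Citrulline is present, so KosP is inactive.
With no repressor bound, *jovE* is transcribed.
So JovE is produced and active.
Melibiose is absent, so LutW is active.
Ornithine is present, so NolC is inactive.
No repressor is bound and JovE and LutW are active, so *fubK* is transcribed.
→ *fubK* is ON in B.

B only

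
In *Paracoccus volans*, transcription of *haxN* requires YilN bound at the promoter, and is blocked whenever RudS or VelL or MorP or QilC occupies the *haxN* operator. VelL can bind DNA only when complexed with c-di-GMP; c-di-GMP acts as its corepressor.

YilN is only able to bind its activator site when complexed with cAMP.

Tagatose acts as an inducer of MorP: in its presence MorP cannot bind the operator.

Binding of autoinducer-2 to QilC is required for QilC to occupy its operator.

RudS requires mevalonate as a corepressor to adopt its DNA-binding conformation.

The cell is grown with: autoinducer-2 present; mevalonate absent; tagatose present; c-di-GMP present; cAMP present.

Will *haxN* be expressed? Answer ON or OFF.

Mevalonate is absent, so RudS is inactive.
cAMP is present, so YilN is active.
c-di-GMP is present, so VelL is active.
Tagatose is present, so MorP is inactive.
Autoinducer-2 is present, so QilC is active.
With repressor VelL bound, *haxN* is not transcribed.

OFF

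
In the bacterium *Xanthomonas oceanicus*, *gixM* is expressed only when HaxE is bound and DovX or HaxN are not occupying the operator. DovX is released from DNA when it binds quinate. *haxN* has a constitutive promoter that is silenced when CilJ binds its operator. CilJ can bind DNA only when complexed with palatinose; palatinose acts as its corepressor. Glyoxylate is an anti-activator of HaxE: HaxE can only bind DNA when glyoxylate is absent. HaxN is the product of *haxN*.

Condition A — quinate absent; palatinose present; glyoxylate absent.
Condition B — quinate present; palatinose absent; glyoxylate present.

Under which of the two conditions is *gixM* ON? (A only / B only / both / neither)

neither

Condition A:
Quinate is absent, so DovX is active.
Palatinose is present, so CilJ is active.
With repressor CilJ bound, *haxN* is not transcribed.
So HaxN is not produced.
Glyoxylate is absent, so HaxE is active.
With repressor DovX bound, *gixM* is not transcribed.
→ *gixM* is OFF in A.
Condition B:
Quinate is present, so DovX is inactive.
Palatinose is absent, so CilJ is inactive.
With no repressor bound, *haxN* is transcribed.
So HaxN is produced and active.
Glyoxylate is present, so HaxE is inactive.
With repressor HaxN bound, *gixM* is not transcribed.
→ *gixM* is OFF in B.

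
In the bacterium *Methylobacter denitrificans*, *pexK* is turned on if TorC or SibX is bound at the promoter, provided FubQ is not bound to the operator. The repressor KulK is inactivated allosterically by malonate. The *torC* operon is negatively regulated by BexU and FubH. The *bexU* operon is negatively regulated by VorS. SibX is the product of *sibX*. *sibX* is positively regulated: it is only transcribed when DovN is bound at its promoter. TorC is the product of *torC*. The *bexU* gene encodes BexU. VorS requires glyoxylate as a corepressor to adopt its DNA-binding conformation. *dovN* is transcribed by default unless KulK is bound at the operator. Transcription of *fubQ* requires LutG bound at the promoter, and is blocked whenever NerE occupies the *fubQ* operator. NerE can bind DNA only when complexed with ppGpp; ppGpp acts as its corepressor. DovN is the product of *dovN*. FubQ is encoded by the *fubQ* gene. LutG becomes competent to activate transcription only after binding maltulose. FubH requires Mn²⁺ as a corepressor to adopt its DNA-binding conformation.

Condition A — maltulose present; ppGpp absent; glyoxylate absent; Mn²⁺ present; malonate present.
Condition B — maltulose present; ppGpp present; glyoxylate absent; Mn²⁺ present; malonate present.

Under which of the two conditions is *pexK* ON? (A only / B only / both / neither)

Condition A:
Maltulose is present, so LutG is active.
ppGpp is absent, so NerE is inactive.
No repressor is bound and LutG is active, so *fubQ* is transcribed.
So FubQ is produced and active.
Glyoxylate is absent, so VorS is inactive.
With no repressor bound, *bexU* is transcribed.
So BexU is produced and active.
Mn²⁺ is present, so FubH is active.
With repressor BexU bound, *torC* is not transcribed.
So TorC is not produced.
Malonate is present, so KulK is inactive.
With no repressor bound, *dovN* is transcribed.
So DovN is produced and active.
No repressor is bound and DovN is active, so *sibX* is transcribed.
So SibX is produced and active.
With repressor FubQ bound, *pexK* is not transcribed.
→ *pexK* is OFF in A.
Condition B:
Maltulose is present, so LutG is active.
ppGpp is present, so NerE is active.
With repressor NerE bound, *fubQ* is not transcribed.
So FubQ is not produced.
Glyoxylate is absent, so VorS is inactive.
With no repressor bound, *bexU* is transcribed.
So BexU is produced and active.
Mn²⁺ is present, so FubH is active.
With repressor BexU bound, *torC* is not transcribed.
So TorC is not produced.
Malonate is present, so KulK is inactive.
With no repressor bound, *dovN* is transcribed.
So DovN is produced and active.
No repressor is bound and DovN is active, so *sibX* is transcribed.
So SibX is produced and active.
Activator SibX is present, so *pexK* is transcribed.
→ *pexK* is ON in B.

B only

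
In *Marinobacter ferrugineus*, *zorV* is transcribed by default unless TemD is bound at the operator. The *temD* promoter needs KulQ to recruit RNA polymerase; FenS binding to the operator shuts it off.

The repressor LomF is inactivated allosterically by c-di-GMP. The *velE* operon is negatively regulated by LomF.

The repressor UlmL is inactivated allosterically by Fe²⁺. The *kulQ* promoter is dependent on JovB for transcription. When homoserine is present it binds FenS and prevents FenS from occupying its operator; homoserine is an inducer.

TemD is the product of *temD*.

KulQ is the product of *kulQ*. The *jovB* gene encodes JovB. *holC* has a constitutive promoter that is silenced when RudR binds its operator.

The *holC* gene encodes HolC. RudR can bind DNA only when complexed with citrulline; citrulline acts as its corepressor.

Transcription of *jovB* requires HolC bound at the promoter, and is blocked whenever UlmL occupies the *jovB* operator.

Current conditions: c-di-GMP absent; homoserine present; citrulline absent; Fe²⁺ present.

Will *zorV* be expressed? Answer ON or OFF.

Citrulline is absent, so RudR is inactive.
With no repressor bound, *holC* is transcribed.
So HolC is produced and active.
Fe²⁺ is present, so UlmL is inactive.
No repressor is bound and HolC is active, so *jovB* is transcribed.
So JovB is produced and active.
No repressor is bound and JovB is active, so *kulQ* is transcribed.
So KulQ is produced and active.
Homoserine is present, so FenS is inactive.
No repressor is bound and KulQ is active, so *temD* is transcribed.
So TemD is produced and active.
With repressor TemD bound, *zorV* is not transcribed.

OFF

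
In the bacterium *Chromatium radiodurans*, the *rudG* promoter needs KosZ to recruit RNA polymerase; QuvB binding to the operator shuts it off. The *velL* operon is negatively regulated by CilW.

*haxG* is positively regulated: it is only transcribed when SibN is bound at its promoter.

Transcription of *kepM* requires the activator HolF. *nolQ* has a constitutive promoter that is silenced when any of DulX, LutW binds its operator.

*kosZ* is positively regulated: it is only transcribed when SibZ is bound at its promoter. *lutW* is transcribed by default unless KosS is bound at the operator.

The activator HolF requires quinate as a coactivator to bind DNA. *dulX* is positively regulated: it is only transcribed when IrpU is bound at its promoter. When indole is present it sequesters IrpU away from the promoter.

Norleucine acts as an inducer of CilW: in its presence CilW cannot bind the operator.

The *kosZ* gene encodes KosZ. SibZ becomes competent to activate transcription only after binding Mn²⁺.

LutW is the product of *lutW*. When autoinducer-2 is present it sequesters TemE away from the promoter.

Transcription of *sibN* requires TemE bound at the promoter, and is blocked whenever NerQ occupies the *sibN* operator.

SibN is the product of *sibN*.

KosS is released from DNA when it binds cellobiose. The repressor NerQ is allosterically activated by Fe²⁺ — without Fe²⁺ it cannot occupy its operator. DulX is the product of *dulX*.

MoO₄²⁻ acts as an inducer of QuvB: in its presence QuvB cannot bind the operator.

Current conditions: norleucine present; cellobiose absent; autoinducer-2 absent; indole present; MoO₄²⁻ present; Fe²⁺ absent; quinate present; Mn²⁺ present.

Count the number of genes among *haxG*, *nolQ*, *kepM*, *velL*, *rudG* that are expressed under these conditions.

Autoinducer-2 is absent, so TemE is active.
Fe²⁺ is absent, so NerQ is inactive.
No repressor is bound and TemE is active, so *sibN* is transcribed.
So SibN is produced and active.
No repressor is bound and SibN is active, so *haxG* is transcribed.
→ *haxG* is ON.
Indole is present, so IrpU is inactive.
Required activator IrpU is absent, so *dulX* is not transcribed.
So DulX is not produced.
Cellobiose is absent, so KosS is active.
With repressor KosS bound, *lutW* is not transcribed.
So LutW is not produced.
With no repressor bound, *nolQ* is transcribed.
→ *nolQ* is ON.
Quinate is present, so HolF is active.
No repressor is bound and HolF is active, so *kepM* is transcribed.
→ *kepM* is ON.
Norleucine is present, so CilW is inactive.
With no repressor bound, *velL* is transcribed.
→ *velL* is ON.
Mn²⁺ is present, so SibZ is active.
No repressor is bound and SibZ is active, so *kosZ* is transcribed.
So KosZ is produced and active.
MoO₄²⁻ is present, so QuvB is inactive.
No repressor is bound and KosZ is active, so *rudG* is transcribed.
→ *rudG* is ON.
5 of the 5 genes are transcribed.

5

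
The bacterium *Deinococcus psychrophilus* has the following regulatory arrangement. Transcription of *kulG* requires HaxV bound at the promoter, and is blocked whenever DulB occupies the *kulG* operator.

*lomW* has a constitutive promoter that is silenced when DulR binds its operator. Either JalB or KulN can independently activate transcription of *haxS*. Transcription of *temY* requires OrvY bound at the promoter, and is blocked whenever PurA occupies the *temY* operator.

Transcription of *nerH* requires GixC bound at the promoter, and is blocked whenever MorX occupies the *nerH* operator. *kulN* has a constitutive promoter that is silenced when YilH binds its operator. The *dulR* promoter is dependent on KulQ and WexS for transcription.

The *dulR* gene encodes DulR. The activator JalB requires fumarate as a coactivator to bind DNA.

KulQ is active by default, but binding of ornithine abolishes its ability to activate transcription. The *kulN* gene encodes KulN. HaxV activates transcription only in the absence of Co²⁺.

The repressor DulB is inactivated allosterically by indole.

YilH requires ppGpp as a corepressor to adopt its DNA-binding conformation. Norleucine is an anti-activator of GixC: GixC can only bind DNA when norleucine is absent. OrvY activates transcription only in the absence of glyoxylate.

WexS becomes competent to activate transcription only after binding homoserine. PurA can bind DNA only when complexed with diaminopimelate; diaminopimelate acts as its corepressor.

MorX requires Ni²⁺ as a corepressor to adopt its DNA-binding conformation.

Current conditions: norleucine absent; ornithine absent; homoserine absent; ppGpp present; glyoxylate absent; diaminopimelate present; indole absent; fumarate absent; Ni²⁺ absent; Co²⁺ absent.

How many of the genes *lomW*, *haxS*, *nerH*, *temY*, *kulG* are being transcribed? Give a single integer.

2

Ornithine is absent, so KulQ is active.
Homoserine is absent, so WexS is inactive.
Required activator WexS is absent, so *dulR* is not transcribed.
So DulR is not produced.
With no repressor bound, *lomW* is transcribed.
→ *lomW* is ON.
Fumarate is absent, so JalB is inactive.
ppGpp is present, so YilH is active.
With repressor YilH bound, *kulN* is not transcribed.
So KulN is not produced.
No activator is available at the *haxS* promoter, so *haxS* is not transcribed.
→ *haxS* is OFF.
Norleucine is absent, so GixC is active.
Ni²⁺ is absent, so MorX is inactive.
No repressor is bound and GixC is active, so *nerH* is transcribed.
→ *nerH* is ON.
Glyoxylate is absent, so OrvY is active.
Diaminopimelate is present, so PurA is active.
With repressor PurA bound, *temY* is not transcribed.
→ *temY* is OFF.
Indole is absent, so DulB is active.
Co²⁺ is absent, so HaxV is active.
With repressor DulB bound, *kulG* is not transcribed.
→ *kulG* is OFF.
2 of the 5 genes are transcribed.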